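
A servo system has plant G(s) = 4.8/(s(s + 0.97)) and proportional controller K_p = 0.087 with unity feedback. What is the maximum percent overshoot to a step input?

2.82%

The closed-loop denominator s² + 0.97s + 0.4176 gives ω_n = √0.4176 = 0.6462 and ζ = 0.97/(2ω_n) = 0.7505.
%OS = 100·exp(−πζ/√(1−ζ²)) = 100·exp(−π·0.7505/√0.4367) = 2.82%.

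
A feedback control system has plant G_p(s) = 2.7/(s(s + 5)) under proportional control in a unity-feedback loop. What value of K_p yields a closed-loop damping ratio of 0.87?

K_p = 3.06

Closed-loop characteristic equation: s² + 5s + K_p·2.7 = 0.
So ω_n = √(2.7K_p) and 2ζω_n = 5, giving ζ = 5/(2√(2.7K_p)).
Setting ζ = 0.87: √(2.7K_p) = 5/(2·0.87) = 2.874, so K_p = 8.257/2.7 = 3.06.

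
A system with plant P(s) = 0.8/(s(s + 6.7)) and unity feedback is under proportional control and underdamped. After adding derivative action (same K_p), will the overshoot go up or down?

decrease

The derivative term adds K·K_d to the s-coefficient of the characteristic equation, raising 2ζω_n while ω_n is unchanged; ζ increases, so overshoot decreases.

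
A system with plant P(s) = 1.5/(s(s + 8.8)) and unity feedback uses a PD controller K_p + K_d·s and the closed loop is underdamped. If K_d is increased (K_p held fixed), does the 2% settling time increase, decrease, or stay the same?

Characteristic equation s² + (8.8 + 1.5K_d)s + 1.5K_p = 0: raising K_d increases ζω_n = (8.8+1.5K_d)/2 while the loop stays underdamped, so T_s ≈ 4/(ζω_n) decreases.

decrease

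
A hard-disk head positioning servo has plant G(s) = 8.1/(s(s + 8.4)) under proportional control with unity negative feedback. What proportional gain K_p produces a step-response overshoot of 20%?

From %OS = 100·exp(−πζ/√(1−ζ²)) = 20%, ζ = −ln(0.2)/√(π²+ln²(0.2)) = 0.4559.
Characteristic equation s² + 8.4s + 8.1K_p = 0 gives ζ = 8.4/(2√(8.1K_p)).
Setting ζ = 0.4559: √(8.1K_p) = 8.4/(2·0.4559) = 9.212, so K_p = 84.85/8.1 = 10.5.

K_p = 10.5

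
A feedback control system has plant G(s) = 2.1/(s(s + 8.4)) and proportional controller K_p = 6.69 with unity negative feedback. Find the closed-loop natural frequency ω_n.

ω_n = 3.75 rad/s

With unity feedback the closed-loop characteristic equation is s² + 8.4s + 6.69·2.1 = s² + 8.4s + 14.05 = 0.
Matching s² + 2ζω_n s + ω_n²: ω_n = √14.05 = 3.748 rad/s and 2ζω_n = 8.4, so ζ = 8.4/(2·3.748) = 1.12.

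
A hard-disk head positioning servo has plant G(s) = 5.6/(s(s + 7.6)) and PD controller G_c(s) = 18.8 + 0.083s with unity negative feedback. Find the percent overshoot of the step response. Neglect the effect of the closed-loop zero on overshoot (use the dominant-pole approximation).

Forward path: (18.8 + 0.083s)·5.6/(s(s+7.6)). The closed-loop characteristic equation is s² + (7.6 + 5.6·0.083)s + 5.6·18.8 = 0.
That is s² + 8.065s + 105.3 = 0, so ω_n = 10.26 rad/s and ζ = 8.065/(2·10.26) = 0.393.
%OS = 100·exp(−πζ/√(1−ζ²)) = 26.1%.

26.1%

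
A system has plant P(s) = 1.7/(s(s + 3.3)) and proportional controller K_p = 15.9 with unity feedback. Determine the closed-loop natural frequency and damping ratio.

1 + K_p·P(s) = 0 gives s² + 3.3s + 27.03 = 0.
Matching s² + 2ζω_n s + ω_n²: ω_n = √27.03 = 5.199 rad/s and 2ζω_n = 3.3, so ζ = 3.3/(2·5.199) = 0.317.

ω_n = 5.2 rad/s, ζ = 0.317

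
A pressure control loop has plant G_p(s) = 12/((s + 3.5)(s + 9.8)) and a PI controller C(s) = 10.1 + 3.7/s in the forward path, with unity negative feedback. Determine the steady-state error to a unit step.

The open loop C(s)G_p(s) has a pole at the origin (type 1), so the static position error constant is infinite and e_ss = 1/(1+∞) = 0.

0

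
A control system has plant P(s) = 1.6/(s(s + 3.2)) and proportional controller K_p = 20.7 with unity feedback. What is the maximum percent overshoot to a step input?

Closed-loop characteristic equation: s² + 3.2s + 33.12 = 0, so ω_n = 5.755 rad/s and ζ = 3.2/(2·5.755) = 0.278.
%OS = 100·exp(−πζ/√(1−ζ²)) = 100·exp(−π·0.278/√0.9227) = 40.3%.

40.3%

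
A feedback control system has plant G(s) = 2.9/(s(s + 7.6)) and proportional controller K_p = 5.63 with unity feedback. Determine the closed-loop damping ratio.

ζ = 0.94

1 + K_p·G(s) = 0 gives s² + 7.6s + 16.33 = 0.
So ω_n² = 16.33 ⇒ ω_n = 4.041 rad/s, and ζ = 7.6/(2ω_n) = 0.94.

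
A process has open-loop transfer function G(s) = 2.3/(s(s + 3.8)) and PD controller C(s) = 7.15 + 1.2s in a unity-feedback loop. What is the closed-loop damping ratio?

Forward path: (7.15 + 1.2s)·2.3/(s(s+3.8)). The closed-loop characteristic equation is s² + (3.8 + 2.3·1.2)s + 2.3·7.15 = 0.
That is s² + 6.56s + 16.45 = 0, so ω_n = 4.055 rad/s and ζ = 6.56/(2·4.055) = 0.8088.

ζ = 0.809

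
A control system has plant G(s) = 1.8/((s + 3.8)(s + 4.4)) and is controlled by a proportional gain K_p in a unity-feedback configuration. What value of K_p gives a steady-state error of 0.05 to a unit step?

Steady-state error for a unit step on this type-0 loop is 1/(1 + K_p·G(0)).
G(0) = 0.1077. Require 1/(1 + K_p·0.1077) = 0.05, so 1 + 0.1077·K_p = 20.
K_p = (20 − 1)/0.1077 = 176.

K_p = 176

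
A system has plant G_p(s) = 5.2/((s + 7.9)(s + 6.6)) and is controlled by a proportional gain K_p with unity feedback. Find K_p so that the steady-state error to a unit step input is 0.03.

For a type-0 loop with proportional control, e_ss = 1/(1 + K_p·G_p(0)).
G_p(0) = 0.09973. Require 1/(1 + K_p·0.09973) = 0.03, so 1 + 0.09973·K_p = 33.33.
K_p = (33.33 − 1)/0.09973 = 324.

K_p = 324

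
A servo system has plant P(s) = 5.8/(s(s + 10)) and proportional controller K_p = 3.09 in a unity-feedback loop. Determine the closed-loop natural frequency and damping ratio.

ω_n = 4.23 rad/s, ζ = 1.18

With unity feedback the closed-loop characteristic equation is s² + 10s + 3.09·5.8 = s² + 10s + 17.92 = 0.
So ω_n² = 17.92 ⇒ ω_n = 4.233 rad/s, and ζ = 10/(2ω_n) = 1.18.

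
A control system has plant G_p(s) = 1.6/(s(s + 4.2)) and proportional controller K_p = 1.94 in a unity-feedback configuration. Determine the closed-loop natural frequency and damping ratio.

ω_n = 1.76 rad/s, ζ = 1.19

With unity feedback the closed-loop characteristic equation is s² + 4.2s + 1.94·1.6 = s² + 4.2s + 3.104 = 0.
So ω_n² = 3.104 ⇒ ω_n = 1.762 rad/s, and ζ = 4.2/(2ω_n) = 1.19.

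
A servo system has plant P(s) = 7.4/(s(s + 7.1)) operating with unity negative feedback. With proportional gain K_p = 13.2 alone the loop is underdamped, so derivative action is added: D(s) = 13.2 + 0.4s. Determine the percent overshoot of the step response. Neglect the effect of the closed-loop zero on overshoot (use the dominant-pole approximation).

15.6%

Forward path: (13.2 + 0.4s)·7.4/(s(s+7.1)). The closed-loop characteristic equation is s² + (7.1 + 7.4·0.4)s + 7.4·13.2 = 0.
That is s² + 10.06s + 97.68 = 0, so ω_n = 9.883 rad/s and ζ = 10.06/(2·9.883) = 0.5089.
%OS = 100·exp(−πζ/√(1−ζ²)) = 15.6%.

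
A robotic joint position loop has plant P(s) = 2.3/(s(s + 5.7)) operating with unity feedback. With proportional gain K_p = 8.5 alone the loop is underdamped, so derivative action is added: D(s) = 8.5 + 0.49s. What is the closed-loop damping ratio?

ζ = 0.772

Forward path: (8.5 + 0.49s)·2.3/(s(s+5.7)). The closed-loop characteristic equation is s² + (5.7 + 2.3·0.49)s + 2.3·8.5 = 0.
That is s² + 6.827s + 19.55 = 0, so ω_n = 4.422 rad/s and ζ = 6.827/(2·4.422) = 0.772.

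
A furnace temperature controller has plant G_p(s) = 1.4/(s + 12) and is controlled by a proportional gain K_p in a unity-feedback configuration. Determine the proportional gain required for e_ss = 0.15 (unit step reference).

For a type-0 loop with proportional control, e_ss = 1/(1 + K_p·G_p(0)).
G_p(0) = 0.1167. Require 1/(1 + K_p·0.1167) = 0.15, so 1 + 0.1167·K_p = 6.667.
K_p = (6.667 − 1)/0.1167 = 48.6.

K_p = 48.6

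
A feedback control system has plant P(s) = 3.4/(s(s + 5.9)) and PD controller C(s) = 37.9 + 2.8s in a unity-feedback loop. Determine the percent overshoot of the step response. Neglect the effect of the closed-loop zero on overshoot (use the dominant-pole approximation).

5.46%

Forward path: (37.9 + 2.8s)·3.4/(s(s+5.9)). The closed-loop characteristic equation is s² + (5.9 + 3.4·2.8)s + 3.4·37.9 = 0.
That is s² + 15.42s + 128.9 = 0, so ω_n = 11.35 rad/s and ζ = 15.42/(2·11.35) = 0.6792.
%OS = 100·exp(−πζ/√(1−ζ²)) = 5.46%.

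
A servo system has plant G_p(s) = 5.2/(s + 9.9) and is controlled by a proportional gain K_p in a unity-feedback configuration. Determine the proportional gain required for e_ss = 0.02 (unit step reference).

For a type-0 loop with proportional control, e_ss = 1/(1 + K_p·G_p(0)).
G_p(0) = 0.5253. Require 1/(1 + K_p·0.5253) = 0.02, so 1 + 0.5253·K_p = 50.
K_p = (50 − 1)/0.5253 = 93.3.

K_p = 93.3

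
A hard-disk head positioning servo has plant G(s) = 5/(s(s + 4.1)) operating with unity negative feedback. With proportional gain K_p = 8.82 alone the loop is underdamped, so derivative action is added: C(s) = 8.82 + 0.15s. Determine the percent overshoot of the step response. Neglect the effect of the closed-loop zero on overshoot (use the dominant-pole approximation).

29.2%

Forward path: (8.82 + 0.15s)·5/(s(s+4.1)). The closed-loop characteristic equation is s² + (4.1 + 5·0.15)s + 5·8.82 = 0.
That is s² + 4.85s + 44.1 = 0, so ω_n = 6.641 rad/s and ζ = 4.85/(2·6.641) = 0.3652.
%OS = 100·exp(−πζ/√(1−ζ²)) = 29.2%.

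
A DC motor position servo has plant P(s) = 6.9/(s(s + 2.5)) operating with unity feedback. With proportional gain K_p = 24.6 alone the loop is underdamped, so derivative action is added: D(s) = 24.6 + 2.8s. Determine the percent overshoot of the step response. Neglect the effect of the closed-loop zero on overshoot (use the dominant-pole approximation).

Forward path: (24.6 + 2.8s)·6.9/(s(s+2.5)). The closed-loop characteristic equation is s² + (2.5 + 6.9·2.8)s + 6.9·24.6 = 0.
That is s² + 21.82s + 169.7 = 0, so ω_n = 13.03 rad/s and ζ = 21.82/(2·13.03) = 0.8374.
%OS = 100·exp(−πζ/√(1−ζ²)) = 0.812%.

0.812%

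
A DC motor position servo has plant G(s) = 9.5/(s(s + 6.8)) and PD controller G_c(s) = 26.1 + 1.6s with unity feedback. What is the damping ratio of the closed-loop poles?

Forward path: (26.1 + 1.6s)·9.5/(s(s+6.8)). The closed-loop characteristic equation is s² + (6.8 + 9.5·1.6)s + 9.5·26.1 = 0.
That is s² + 22s + 248 = 0, so ω_n = 15.75 rad/s and ζ = 22/(2·15.75) = 0.6986.

ζ = 0.699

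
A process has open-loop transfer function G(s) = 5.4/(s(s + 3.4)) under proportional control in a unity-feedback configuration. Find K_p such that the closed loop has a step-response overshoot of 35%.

From %OS = 100·exp(−πζ/√(1−ζ²)) = 35%, ζ = −ln(0.35)/√(π²+ln²(0.35)) = 0.3169.
Characteristic equation s² + 3.4s + 5.4K_p = 0 gives ζ = 3.4/(2√(5.4K_p)).
Setting ζ = 0.3169: √(5.4K_p) = 3.4/(2·0.3169) = 5.364, so K_p = 28.77/5.4 = 5.33.

K_p = 5.33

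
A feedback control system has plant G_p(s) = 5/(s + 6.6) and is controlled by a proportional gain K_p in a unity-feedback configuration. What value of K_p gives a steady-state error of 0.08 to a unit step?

K_p = 15.2

Steady-state error for a unit step on this type-0 loop is 1/(1 + K_p·G_p(0)).
G_p(0) = 0.7576. Require 1/(1 + K_p·0.7576) = 0.08, so 1 + 0.7576·K_p = 12.5.
K_p = (12.5 − 1)/0.7576 = 15.2.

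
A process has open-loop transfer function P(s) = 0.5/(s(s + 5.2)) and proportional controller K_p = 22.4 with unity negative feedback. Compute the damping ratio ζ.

With unity feedback the closed-loop characteristic equation is s² + 5.2s + 22.4·0.5 = s² + 5.2s + 11.2 = 0.
Matching s² + 2ζω_n s + ω_n²: ω_n = √11.2 = 3.347 rad/s and 2ζω_n = 5.2, so ζ = 5.2/(2·3.347) = 0.777.

ζ = 0.777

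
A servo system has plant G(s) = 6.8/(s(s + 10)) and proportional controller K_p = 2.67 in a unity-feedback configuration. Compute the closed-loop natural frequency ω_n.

ω_n = 4.26 rad/s

With unity feedback the closed-loop characteristic equation is s² + 10s + 2.67·6.8 = s² + 10s + 18.16 = 0.
Matching s² + 2ζω_n s + ω_n²: ω_n = √18.16 = 4.261 rad/s and 2ζω_n = 10, so ζ = 10/(2·4.261) = 1.17.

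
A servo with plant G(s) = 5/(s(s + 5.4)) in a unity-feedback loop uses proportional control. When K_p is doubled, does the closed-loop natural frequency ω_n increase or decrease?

ω_n = √(5·K_p), which grows with K_p.

increase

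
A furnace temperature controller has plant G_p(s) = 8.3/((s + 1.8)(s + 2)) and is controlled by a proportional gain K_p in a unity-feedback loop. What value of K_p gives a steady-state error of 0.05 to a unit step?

K_p = 8.24

The loop is type 0, so e_ss(step) = 1/(1 + K_pos) with K_pos = K_p·G_p(0).
G_p(0) = 2.306. Require 1/(1 + K_p·2.306) = 0.05, so 1 + 2.306·K_p = 20.
K_p = (20 − 1)/2.306 = 8.24.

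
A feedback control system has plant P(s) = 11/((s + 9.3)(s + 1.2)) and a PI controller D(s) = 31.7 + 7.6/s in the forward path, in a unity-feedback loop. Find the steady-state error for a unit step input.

0

The open loop D(s)P(s) has a pole at the origin (type 1), so the static position error constant is infinite and e_ss = 1/(1+∞) = 0.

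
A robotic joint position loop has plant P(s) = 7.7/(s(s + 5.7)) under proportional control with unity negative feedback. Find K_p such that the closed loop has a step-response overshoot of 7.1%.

K_p = 2.54

From %OS = 100·exp(−πζ/√(1−ζ²)) = 7.1%, ζ = −ln(0.071)/√(π²+ln²(0.071)) = 0.6441.
Characteristic equation s² + 5.7s + 7.7K_p = 0 gives ζ = 5.7/(2√(7.7K_p)).
Setting ζ = 0.6441: √(7.7K_p) = 5.7/(2·0.6441) = 4.425, so K_p = 19.58/7.7 = 2.54.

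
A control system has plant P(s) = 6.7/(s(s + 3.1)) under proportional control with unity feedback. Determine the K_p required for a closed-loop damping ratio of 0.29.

Closed-loop characteristic equation: s² + 3.1s + K_p·6.7 = 0.
So ω_n = √(6.7K_p) and 2ζω_n = 3.1, giving ζ = 3.1/(2√(6.7K_p)).
Setting ζ = 0.29: √(6.7K_p) = 3.1/(2·0.29) = 5.345, so K_p = 28.57/6.7 = 4.26.

K_p = 4.26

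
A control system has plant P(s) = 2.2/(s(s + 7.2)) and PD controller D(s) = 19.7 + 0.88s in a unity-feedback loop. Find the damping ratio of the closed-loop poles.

Forward path: (19.7 + 0.88s)·2.2/(s(s+7.2)). The closed-loop characteristic equation is s² + (7.2 + 2.2·0.88)s + 2.2·19.7 = 0.
That is s² + 9.136s + 43.34 = 0, so ω_n = 6.583 rad/s and ζ = 9.136/(2·6.583) = 0.6939.

ζ = 0.694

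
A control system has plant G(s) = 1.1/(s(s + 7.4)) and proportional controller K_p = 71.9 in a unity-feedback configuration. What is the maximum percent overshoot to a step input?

23.8%

The closed-loop denominator s² + 7.4s + 79.09 gives ω_n = √79.09 = 8.893 and ζ = 7.4/(2ω_n) = 0.416.
%OS = 100·exp(−πζ/√(1−ζ²)) = 100·exp(−π·0.416/√0.8269) = 23.8%.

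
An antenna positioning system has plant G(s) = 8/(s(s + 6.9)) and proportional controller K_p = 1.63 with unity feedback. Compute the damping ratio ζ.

With unity feedback the closed-loop characteristic equation is s² + 6.9s + 1.63·8 = s² + 6.9s + 13.04 = 0.
Matching s² + 2ζω_n s + ω_n²: ω_n = √13.04 = 3.611 rad/s and 2ζω_n = 6.9, so ζ = 6.9/(2·3.611) = 0.955.

ζ = 0.955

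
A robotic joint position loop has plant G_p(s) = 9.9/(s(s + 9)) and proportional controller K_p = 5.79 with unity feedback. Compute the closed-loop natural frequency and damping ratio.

The closed-loop denominator is s(s+9) + 5.79·9.9 = s² + 9s + 57.32.
Matching s² + 2ζω_n s + ω_n²: ω_n = √57.32 = 7.571 rad/s and 2ζω_n = 9, so ζ = 9/(2·7.571) = 0.594.

ω_n = 7.57 rad/s, ζ = 0.594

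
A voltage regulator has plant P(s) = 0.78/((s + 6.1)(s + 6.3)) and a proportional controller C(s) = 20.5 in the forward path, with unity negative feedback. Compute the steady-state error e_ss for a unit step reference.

0.706

The loop is type 0. Static position error constant K_pos = C(0)·P(0) = 20.5·0.0203 = 0.4161.
Steady-state error to a unit step: e_ss = 1/(1+K_pos) = 1/1.416 = 0.706.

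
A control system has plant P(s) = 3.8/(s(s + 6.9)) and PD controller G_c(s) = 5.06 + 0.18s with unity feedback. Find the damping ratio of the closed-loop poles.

ζ = 0.865

Forward path: (5.06 + 0.18s)·3.8/(s(s+6.9)). The closed-loop characteristic equation is s² + (6.9 + 3.8·0.18)s + 3.8·5.06 = 0.
That is s² + 7.584s + 19.23 = 0, so ω_n = 4.385 rad/s and ζ = 7.584/(2·4.385) = 0.8648.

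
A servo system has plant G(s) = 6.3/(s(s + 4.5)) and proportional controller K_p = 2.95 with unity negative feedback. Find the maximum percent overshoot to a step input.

Closed-loop characteristic equation: s² + 4.5s + 18.59 = 0, so ω_n = 4.311 rad/s and ζ = 4.5/(2·4.311) = 0.5219.
%OS = 100·exp(−πζ/√(1−ζ²)) = 100·exp(−π·0.5219/√0.7276) = 14.6%.

14.6%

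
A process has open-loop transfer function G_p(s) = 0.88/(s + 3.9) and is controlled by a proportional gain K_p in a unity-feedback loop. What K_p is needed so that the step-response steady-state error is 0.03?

K_p = 143

Steady-state error for a unit step on this type-0 loop is 1/(1 + K_p·G_p(0)).
G_p(0) = 0.2256. Require 1/(1 + K_p·0.2256) = 0.03, so 1 + 0.2256·K_p = 33.33.
K_p = (33.33 − 1)/0.2256 = 143.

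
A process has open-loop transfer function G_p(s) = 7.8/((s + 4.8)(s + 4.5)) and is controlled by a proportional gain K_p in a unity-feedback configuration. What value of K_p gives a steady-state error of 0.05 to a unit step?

K_p = 52.6

For a type-0 loop with proportional control, e_ss = 1/(1 + K_p·G_p(0)).
G_p(0) = 0.3611. Require 1/(1 + K_p·0.3611) = 0.05, so 1 + 0.3611·K_p = 20.
K_p = (20 − 1)/0.3611 = 52.6.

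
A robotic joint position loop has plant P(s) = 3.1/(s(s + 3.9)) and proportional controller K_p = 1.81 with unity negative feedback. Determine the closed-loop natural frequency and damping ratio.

The closed-loop denominator is s(s+3.9) + 1.81·3.1 = s² + 3.9s + 5.611.
So ω_n² = 5.611 ⇒ ω_n = 2.369 rad/s, and ζ = 3.9/(2ω_n) = 0.823.

ω_n = 2.37 rad/s, ζ = 0.823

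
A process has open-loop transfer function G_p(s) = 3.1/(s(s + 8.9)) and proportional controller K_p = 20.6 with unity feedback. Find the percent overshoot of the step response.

Closed-loop characteristic equation: s² + 8.9s + 63.86 = 0, so ω_n = 7.991 rad/s and ζ = 8.9/(2·7.991) = 0.5569.
%OS = 100·exp(−πζ/√(1−ζ²)) = 100·exp(−π·0.5569/√0.6899) = 12.2%.

12.2%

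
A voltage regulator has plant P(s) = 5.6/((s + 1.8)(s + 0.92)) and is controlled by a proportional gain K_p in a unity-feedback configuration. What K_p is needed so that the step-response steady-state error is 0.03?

K_p = 9.56

The loop is type 0, so e_ss(step) = 1/(1 + K_pos) with K_pos = K_p·P(0).
P(0) = 3.382. Require 1/(1 + K_p·3.382) = 0.03, so 1 + 3.382·K_p = 33.33.
K_p = (33.33 − 1)/3.382 = 9.56.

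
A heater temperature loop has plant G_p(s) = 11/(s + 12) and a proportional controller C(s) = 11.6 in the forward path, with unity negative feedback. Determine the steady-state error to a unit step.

0.086

The loop is type 0. Static position error constant K_pos = C(0)·G_p(0) = 11.6·0.9167 = 10.63.
Steady-state error to a unit step: e_ss = 1/(1+K_pos) = 1/11.63 = 0.086.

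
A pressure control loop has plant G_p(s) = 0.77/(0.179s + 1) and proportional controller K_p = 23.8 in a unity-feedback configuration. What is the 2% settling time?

T_s ≈ 0.037 s

Closed loop: T(s) = K_p·G_p/(1+K_p·G_p) = 18.33/(0.179s + 1 + 18.33), with pole at s = −(1 + 18.33)/0.179 = −108.
τ = 1/108 = 0.009262 s, so 2% settling time ≈ 4τ = 0.037 s.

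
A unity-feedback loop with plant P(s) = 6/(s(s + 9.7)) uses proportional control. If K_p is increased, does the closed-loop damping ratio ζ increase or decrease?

decrease

ζ = 9.7/(2√(6K_p)); increasing K_p raises the denominator, so ζ falls.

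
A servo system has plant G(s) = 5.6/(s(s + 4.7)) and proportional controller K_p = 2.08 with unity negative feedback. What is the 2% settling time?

Closed-loop characteristic equation: s² + 4.7s + 11.65 = 0, so ω_n = 3.413 rad/s and ζ = 4.7/(2·3.413) = 0.6886.
2% settling time T_s ≈ 4/(ζω_n) = 4/2.35 = 1.7 s.

T_s ≈ 1.7 s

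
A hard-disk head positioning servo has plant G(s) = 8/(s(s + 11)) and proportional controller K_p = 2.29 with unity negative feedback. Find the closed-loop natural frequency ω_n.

With unity feedback the closed-loop characteristic equation is s² + 11s + 2.29·8 = s² + 11s + 18.32 = 0.
So ω_n² = 18.32 ⇒ ω_n = 4.28 rad/s, and ζ = 11/(2ω_n) = 1.28.

ω_n = 4.28 rad/s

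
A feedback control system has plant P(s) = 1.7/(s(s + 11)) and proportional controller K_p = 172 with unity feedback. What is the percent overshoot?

34.4%

From 1 + K_pP(s) = 0: s² + 11s + 292.4 = 0 ⇒ ω_n = 17.1, ζ = 0.3216.
%OS = 100·exp(−πζ/√(1−ζ²)) = 100·exp(−π·0.3216/√0.8965) = 34.4%.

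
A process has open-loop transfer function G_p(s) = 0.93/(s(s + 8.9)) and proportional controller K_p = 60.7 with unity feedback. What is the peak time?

T_p = 0.519 s

From 1 + K_pG_p(s) = 0: s² + 8.9s + 56.45 = 0 ⇒ ω_n = 7.513, ζ = 0.5923.
Damped frequency ω_d = ω_n√(1−ζ²) = 6.054 rad/s, so peak time T_p = π/ω_d = 0.519 s.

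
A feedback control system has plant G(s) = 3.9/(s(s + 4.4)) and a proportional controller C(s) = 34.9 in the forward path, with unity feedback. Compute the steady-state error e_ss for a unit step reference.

The open loop C(s)G(s) has a pole at the origin (type 1), so the static position error constant is infinite and e_ss = 1/(1+∞) = 0.

0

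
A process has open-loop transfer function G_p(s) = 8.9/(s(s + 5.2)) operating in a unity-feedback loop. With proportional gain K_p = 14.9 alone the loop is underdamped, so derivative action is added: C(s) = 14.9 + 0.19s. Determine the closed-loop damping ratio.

Forward path: (14.9 + 0.19s)·8.9/(s(s+5.2)). The closed-loop characteristic equation is s² + (5.2 + 8.9·0.19)s + 8.9·14.9 = 0.
That is s² + 6.891s + 132.6 = 0, so ω_n = 11.52 rad/s and ζ = 6.891/(2·11.52) = 0.2992.

ζ = 0.299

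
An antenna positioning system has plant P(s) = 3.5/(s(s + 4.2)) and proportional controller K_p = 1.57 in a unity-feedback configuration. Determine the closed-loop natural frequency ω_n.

1 + K_p·P(s) = 0 gives s² + 4.2s + 5.495 = 0.
Matching s² + 2ζω_n s + ω_n²: ω_n = √5.495 = 2.344 rad/s and 2ζω_n = 4.2, so ζ = 4.2/(2·2.344) = 0.896.

ω_n = 2.34 rad/s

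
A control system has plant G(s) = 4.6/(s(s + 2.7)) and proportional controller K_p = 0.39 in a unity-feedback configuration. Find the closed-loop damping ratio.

ζ = 1.01

With unity feedback the closed-loop characteristic equation is s² + 2.7s + 0.39·4.6 = s² + 2.7s + 1.794 = 0.
Matching s² + 2ζω_n s + ω_n²: ω_n = √1.794 = 1.339 rad/s and 2ζω_n = 2.7, so ζ = 2.7/(2·1.339) = 1.01.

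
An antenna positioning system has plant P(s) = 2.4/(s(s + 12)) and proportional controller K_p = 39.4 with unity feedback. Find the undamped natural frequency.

With unity feedback the closed-loop characteristic equation is s² + 12s + 39.4·2.4 = s² + 12s + 94.56 = 0.
Matching s² + 2ζω_n s + ω_n²: ω_n = √94.56 = 9.724 rad/s and 2ζω_n = 12, so ζ = 12/(2·9.724) = 0.617.

ω_n = 9.72 rad/s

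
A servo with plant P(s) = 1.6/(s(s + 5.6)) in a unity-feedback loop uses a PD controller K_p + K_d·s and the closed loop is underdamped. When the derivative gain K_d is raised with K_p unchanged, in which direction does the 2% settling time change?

decrease

Characteristic equation s² + (5.6 + 1.6K_d)s + 1.6K_p = 0: raising K_d increases ζω_n = (5.6+1.6K_d)/2 while the loop stays underdamped, so T_s ≈ 4/(ζω_n) decreases.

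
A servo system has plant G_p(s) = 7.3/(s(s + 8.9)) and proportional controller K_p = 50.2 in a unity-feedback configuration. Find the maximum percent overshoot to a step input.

47.2%

The closed-loop denominator s² + 8.9s + 366.5 gives ω_n = √366.5 = 19.14 and ζ = 8.9/(2ω_n) = 0.2325.
%OS = 100·exp(−πζ/√(1−ζ²)) = 100·exp(−π·0.2325/√0.946) = 47.2%.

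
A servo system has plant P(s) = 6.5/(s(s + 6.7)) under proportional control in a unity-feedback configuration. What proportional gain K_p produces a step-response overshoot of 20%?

From %OS = 100·exp(−πζ/√(1−ζ²)) = 20%, ζ = −ln(0.2)/√(π²+ln²(0.2)) = 0.4559.
Characteristic equation s² + 6.7s + 6.5K_p = 0 gives ζ = 6.7/(2√(6.5K_p)).
Setting ζ = 0.4559: √(6.5K_p) = 6.7/(2·0.4559) = 7.347, so K_p = 53.98/6.5 = 8.31.

K_p = 8.31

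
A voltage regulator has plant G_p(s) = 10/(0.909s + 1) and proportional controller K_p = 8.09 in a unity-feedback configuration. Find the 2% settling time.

T_s ≈ 0.0444 s

Closed loop: T(s) = K_p·G_p/(1+K_p·G_p) = 80.9/(0.909s + 1 + 80.9), with pole at s = −(1 + 80.9)/0.909 = −90.1.
τ = 1/90.1 = 0.0111 s, so 2% settling time ≈ 4τ = 0.0444 s.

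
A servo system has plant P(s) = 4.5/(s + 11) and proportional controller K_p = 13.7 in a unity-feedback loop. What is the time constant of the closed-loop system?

Closed-loop transfer function: T(s) = K_p·P(s)/(1 + K_p·P(s)) = 61.65/(s + 11 + 61.65) = 61.65/(s + 72.65).
Time constant τ = 1/72.65 = 0.0138 s.

τ = 0.0138 s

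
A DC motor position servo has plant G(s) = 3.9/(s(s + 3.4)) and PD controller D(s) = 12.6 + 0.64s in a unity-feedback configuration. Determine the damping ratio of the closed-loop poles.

Forward path: (12.6 + 0.64s)·3.9/(s(s+3.4)). The closed-loop characteristic equation is s² + (3.4 + 3.9·0.64)s + 3.9·12.6 = 0.
That is s² + 5.896s + 49.14 = 0, so ω_n = 7.01 rad/s and ζ = 5.896/(2·7.01) = 0.4205.

ζ = 0.421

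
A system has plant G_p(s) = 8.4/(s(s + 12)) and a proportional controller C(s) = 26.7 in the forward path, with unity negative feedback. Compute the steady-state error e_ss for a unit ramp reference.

0.0535

The loop has one pole at the origin (type 1). Velocity error constant K_v = lim_{s→0} s·C(s)G_p(s) = 26.7·8.4/12 = 18.69.
Steady-state error to a unit ramp: e_ss = 1/K_v = 0.0535.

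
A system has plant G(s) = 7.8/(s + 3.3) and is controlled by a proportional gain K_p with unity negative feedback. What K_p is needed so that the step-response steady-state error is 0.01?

The loop is type 0, so e_ss(step) = 1/(1 + K_pos) with K_pos = K_p·G(0).
G(0) = 2.364. Require 1/(1 + K_p·2.364) = 0.01, so 1 + 2.364·K_p = 100.
K_p = (100 − 1)/2.364 = 41.9.

K_p = 41.9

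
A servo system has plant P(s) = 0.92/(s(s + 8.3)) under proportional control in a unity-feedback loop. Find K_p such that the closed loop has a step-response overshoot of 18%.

K_p = 81.6

From %OS = 100·exp(−πζ/√(1−ζ²)) = 18%, ζ = −ln(0.18)/√(π²+ln²(0.18)) = 0.4791.
Characteristic equation s² + 8.3s + 0.92K_p = 0 gives ζ = 8.3/(2√(0.92K_p)).
Setting ζ = 0.4791: √(0.92K_p) = 8.3/(2·0.4791) = 8.662, so K_p = 75.03/0.92 = 81.6.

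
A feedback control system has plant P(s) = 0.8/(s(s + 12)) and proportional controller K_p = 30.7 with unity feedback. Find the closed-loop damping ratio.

ζ = 1.21

With unity feedback the closed-loop characteristic equation is s² + 12s + 30.7·0.8 = s² + 12s + 24.56 = 0.
Matching s² + 2ζω_n s + ω_n²: ω_n = √24.56 = 4.956 rad/s and 2ζω_n = 12, so ζ = 12/(2·4.956) = 1.21.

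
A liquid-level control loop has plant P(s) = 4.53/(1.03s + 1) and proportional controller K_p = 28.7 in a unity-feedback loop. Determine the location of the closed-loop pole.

Closed loop: T(s) = K_p·P/(1+K_p·P) = 130/(1.03s + 1 + 130), with pole at s = −(1 + 130)/1.03 = −127.2.

s = -127.2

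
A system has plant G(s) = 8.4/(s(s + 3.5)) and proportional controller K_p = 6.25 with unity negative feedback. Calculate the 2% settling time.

T_s ≈ 2.29 s

The closed-loop denominator s² + 3.5s + 52.5 gives ω_n = √52.5 = 7.246 and ζ = 3.5/(2ω_n) = 0.2415.
2% settling time T_s ≈ 4/(ζω_n) = 4/1.75 = 2.29 s.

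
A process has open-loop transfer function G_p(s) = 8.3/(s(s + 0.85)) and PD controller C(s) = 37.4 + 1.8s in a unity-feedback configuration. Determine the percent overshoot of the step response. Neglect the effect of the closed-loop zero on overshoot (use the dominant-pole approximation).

Forward path: (37.4 + 1.8s)·8.3/(s(s+0.85)). The closed-loop characteristic equation is s² + (0.85 + 8.3·1.8)s + 8.3·37.4 = 0.
That is s² + 15.79s + 310.4 = 0, so ω_n = 17.62 rad/s and ζ = 15.79/(2·17.62) = 0.4481.
%OS = 100·exp(−πζ/√(1−ζ²)) = 20.7%.

20.7%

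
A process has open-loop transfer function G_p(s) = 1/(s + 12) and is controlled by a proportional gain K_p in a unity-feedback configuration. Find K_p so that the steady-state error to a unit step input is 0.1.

K_p = 108

For a type-0 loop with proportional control, e_ss = 1/(1 + K_p·G_p(0)).
G_p(0) = 0.08333. Require 1/(1 + K_p·0.08333) = 0.1, so 1 + 0.08333·K_p = 10.
K_p = (10 − 1)/0.08333 = 108.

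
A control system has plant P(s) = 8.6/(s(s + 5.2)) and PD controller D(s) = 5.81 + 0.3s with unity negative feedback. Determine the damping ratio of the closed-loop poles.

Forward path: (5.81 + 0.3s)·8.6/(s(s+5.2)). The closed-loop characteristic equation is s² + (5.2 + 8.6·0.3)s + 8.6·5.81 = 0.
That is s² + 7.78s + 49.97 = 0, so ω_n = 7.069 rad/s and ζ = 7.78/(2·7.069) = 0.5503.

ζ = 0.55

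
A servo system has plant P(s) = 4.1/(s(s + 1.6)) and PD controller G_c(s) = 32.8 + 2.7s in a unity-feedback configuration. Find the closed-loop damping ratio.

Forward path: (32.8 + 2.7s)·4.1/(s(s+1.6)). The closed-loop characteristic equation is s² + (1.6 + 4.1·2.7)s + 4.1·32.8 = 0.
That is s² + 12.67s + 134.5 = 0, so ω_n = 11.6 rad/s and ζ = 12.67/(2·11.6) = 0.5463.

ζ = 0.546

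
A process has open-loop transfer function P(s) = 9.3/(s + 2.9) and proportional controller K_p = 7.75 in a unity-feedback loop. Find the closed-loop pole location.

Closed-loop transfer function: T(s) = K_p·P(s)/(1 + K_p·P(s)) = 72.08/(s + 2.9 + 72.08) = 72.08/(s + 74.98).
The closed-loop pole is at s = −74.98.

s = -74.98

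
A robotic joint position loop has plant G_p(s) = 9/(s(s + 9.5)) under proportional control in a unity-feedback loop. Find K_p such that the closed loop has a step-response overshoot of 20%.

K_p = 12.1

From %OS = 100·exp(−πζ/√(1−ζ²)) = 20%, ζ = −ln(0.2)/√(π²+ln²(0.2)) = 0.4559.
Characteristic equation s² + 9.5s + 9K_p = 0 gives ζ = 9.5/(2√(9K_p)).
Setting ζ = 0.4559: √(9K_p) = 9.5/(2·0.4559) = 10.42, so K_p = 108.5/9 = 12.1.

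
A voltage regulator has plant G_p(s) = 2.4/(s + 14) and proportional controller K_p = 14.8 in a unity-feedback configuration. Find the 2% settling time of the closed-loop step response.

T_s ≈ 0.0808 s

Closed-loop transfer function: T(s) = K_p·G_p(s)/(1 + K_p·G_p(s)) = 35.52/(s + 14 + 35.52) = 35.52/(s + 49.52).
Time constant τ = 1/49.52 = 0.02019 s, so the 2% settling time is about 4τ = 0.0808 s.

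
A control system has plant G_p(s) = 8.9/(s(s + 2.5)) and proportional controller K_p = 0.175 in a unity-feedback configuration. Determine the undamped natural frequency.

With unity feedback the closed-loop characteristic equation is s² + 2.5s + 0.175·8.9 = s² + 2.5s + 1.557 = 0.
So ω_n² = 1.557 ⇒ ω_n = 1.248 rad/s, and ζ = 2.5/(2ω_n) = 1.

ω_n = 1.25 rad/s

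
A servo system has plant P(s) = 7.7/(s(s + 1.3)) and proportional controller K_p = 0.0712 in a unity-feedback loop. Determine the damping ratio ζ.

ζ = 0.878

With unity feedback the closed-loop characteristic equation is s² + 1.3s + 0.0712·7.7 = s² + 1.3s + 0.5482 = 0.
Matching s² + 2ζω_n s + ω_n²: ω_n = √0.5482 = 0.7404 rad/s and 2ζω_n = 1.3, so ζ = 1.3/(2·0.7404) = 0.878.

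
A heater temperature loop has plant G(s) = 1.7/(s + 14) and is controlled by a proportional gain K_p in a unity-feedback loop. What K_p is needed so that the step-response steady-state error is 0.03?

K_p = 266

The loop is type 0, so e_ss(step) = 1/(1 + K_pos) with K_pos = K_p·G(0).
G(0) = 0.1214. Require 1/(1 + K_p·0.1214) = 0.03, so 1 + 0.1214·K_p = 33.33.
K_p = (33.33 − 1)/0.1214 = 266.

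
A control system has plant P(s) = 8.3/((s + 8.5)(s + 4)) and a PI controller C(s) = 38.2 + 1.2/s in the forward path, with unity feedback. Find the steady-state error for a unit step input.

The open loop C(s)P(s) has a pole at the origin (type 1), so the static position error constant is infinite and e_ss = 1/(1+∞) = 0.

0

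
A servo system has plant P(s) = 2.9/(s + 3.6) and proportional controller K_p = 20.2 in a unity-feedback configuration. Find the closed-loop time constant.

Closed-loop transfer function: T(s) = K_p·P(s)/(1 + K_p·P(s)) = 58.58/(s + 3.6 + 58.58) = 58.58/(s + 62.18).
Time constant τ = 1/62.18 = 0.0161 s.

τ = 0.0161 s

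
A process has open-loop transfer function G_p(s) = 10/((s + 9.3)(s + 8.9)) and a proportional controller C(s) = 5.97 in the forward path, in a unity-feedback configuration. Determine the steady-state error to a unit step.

0.581

The loop is type 0. Static position error constant K_pos = C(0)·G_p(0) = 5.97·0.1208 = 0.7213.
Steady-state error to a unit step: e_ss = 1/(1+K_pos) = 1/1.721 = 0.581.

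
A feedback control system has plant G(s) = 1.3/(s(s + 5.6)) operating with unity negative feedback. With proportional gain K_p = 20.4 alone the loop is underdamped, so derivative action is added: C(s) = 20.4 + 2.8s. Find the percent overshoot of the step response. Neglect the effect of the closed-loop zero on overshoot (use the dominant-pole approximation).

Forward path: (20.4 + 2.8s)·1.3/(s(s+5.6)). The closed-loop characteristic equation is s² + (5.6 + 1.3·2.8)s + 1.3·20.4 = 0.
That is s² + 9.24s + 26.52 = 0, so ω_n = 5.15 rad/s and ζ = 9.24/(2·5.15) = 0.8971.
%OS = 100·exp(−πζ/√(1−ζ²)) = 0.17%.

0.17%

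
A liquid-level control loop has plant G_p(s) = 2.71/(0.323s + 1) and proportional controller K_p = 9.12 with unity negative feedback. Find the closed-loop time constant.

τ = 0.0126 s

Closed loop: T(s) = K_p·G_p/(1+K_p·G_p) = 24.72/(0.323s + 1 + 24.72), with pole at s = −(1 + 24.72)/0.323 = −79.61.
Closed-loop time constant τ = 1/79.61 = 0.0126 s.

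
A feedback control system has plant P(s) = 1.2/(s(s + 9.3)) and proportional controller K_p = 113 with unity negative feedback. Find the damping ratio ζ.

ζ = 0.399

With unity feedback the closed-loop characteristic equation is s² + 9.3s + 113·1.2 = s² + 9.3s + 135.6 = 0.
Matching s² + 2ζω_n s + ω_n²: ω_n = √135.6 = 11.64 rad/s and 2ζω_n = 9.3, so ζ = 9.3/(2·11.64) = 0.399.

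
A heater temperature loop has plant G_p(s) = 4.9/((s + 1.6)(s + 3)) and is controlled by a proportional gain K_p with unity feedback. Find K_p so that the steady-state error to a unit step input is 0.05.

K_p = 18.6

The loop is type 0, so e_ss(step) = 1/(1 + K_pos) with K_pos = K_p·G_p(0).
G_p(0) = 1.021. Require 1/(1 + K_p·1.021) = 0.05, so 1 + 1.021·K_p = 20.
K_p = (20 − 1)/1.021 = 18.6.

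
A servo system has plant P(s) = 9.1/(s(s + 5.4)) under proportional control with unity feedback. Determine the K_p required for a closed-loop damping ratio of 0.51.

Closed-loop characteristic equation: s² + 5.4s + K_p·9.1 = 0.
So ω_n = √(9.1K_p) and 2ζω_n = 5.4, giving ζ = 5.4/(2√(9.1K_p)).
Setting ζ = 0.51: √(9.1K_p) = 5.4/(2·0.51) = 5.294, so K_p = 28.03/9.1 = 3.08.

K_p = 3.08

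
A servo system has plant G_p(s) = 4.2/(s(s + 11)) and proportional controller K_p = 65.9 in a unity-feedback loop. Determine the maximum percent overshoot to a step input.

33.3%

Closed-loop characteristic equation: s² + 11s + 276.8 = 0, so ω_n = 16.64 rad/s and ζ = 11/(2·16.64) = 0.3306.
%OS = 100·exp(−πζ/√(1−ζ²)) = 100·exp(−π·0.3306/√0.8907) = 33.3%.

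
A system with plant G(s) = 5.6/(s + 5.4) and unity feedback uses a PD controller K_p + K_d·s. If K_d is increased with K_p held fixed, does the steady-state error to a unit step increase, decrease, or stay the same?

At s = 0 the derivative term contributes nothing: C(0) = K_p regardless of K_d, so K_pos = K_p·G(0) and e_ss are unchanged.

unchanged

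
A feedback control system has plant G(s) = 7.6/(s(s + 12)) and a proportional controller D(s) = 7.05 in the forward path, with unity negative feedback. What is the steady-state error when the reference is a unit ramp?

0.224

The loop has one pole at the origin (type 1). Velocity error constant K_v = lim_{s→0} s·D(s)G(s) = 7.05·7.6/12 = 4.465.
Steady-state error to a unit ramp: e_ss = 1/K_v = 0.224.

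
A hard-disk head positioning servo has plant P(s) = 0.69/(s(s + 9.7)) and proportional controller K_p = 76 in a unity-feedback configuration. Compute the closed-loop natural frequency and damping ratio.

ω_n = 7.24 rad/s, ζ = 0.67

1 + K_p·P(s) = 0 gives s² + 9.7s + 52.44 = 0.
Matching s² + 2ζω_n s + ω_n²: ω_n = √52.44 = 7.242 rad/s and 2ζω_n = 9.7, so ζ = 9.7/(2·7.242) = 0.67.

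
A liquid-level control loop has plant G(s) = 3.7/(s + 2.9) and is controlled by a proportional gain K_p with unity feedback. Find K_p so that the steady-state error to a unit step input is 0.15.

K_p = 4.44

For a type-0 loop with proportional control, e_ss = 1/(1 + K_p·G(0)).
G(0) = 1.276. Require 1/(1 + K_p·1.276) = 0.15, so 1 + 1.276·K_p = 6.667.
K_p = (6.667 − 1)/1.276 = 4.44.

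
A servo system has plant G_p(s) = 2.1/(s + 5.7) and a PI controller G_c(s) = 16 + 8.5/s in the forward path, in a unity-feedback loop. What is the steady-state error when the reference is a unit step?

0

The open loop G_c(s)G_p(s) has a pole at the origin (type 1), so the static position error constant is infinite and e_ss = 1/(1+∞) = 0.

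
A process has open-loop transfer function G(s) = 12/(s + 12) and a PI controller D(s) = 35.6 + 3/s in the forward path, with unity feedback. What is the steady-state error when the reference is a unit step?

The open loop D(s)G(s) has a pole at the origin (type 1), so the static position error constant is infinite and e_ss = 1/(1+∞) = 0.

0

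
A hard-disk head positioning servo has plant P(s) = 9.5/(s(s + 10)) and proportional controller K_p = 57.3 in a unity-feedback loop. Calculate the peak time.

The closed-loop denominator s² + 10s + 544.4 gives ω_n = √544.4 = 23.33 and ζ = 10/(2ω_n) = 0.2143.
Damped frequency ω_d = ω_n√(1−ζ²) = 22.79 rad/s, so peak time T_p = π/ω_d = 0.138 s.

T_p = 0.138 s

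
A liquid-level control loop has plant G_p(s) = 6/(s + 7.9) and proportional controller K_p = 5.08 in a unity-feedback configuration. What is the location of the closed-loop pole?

s = -38.38

Closed-loop transfer function: T(s) = K_p·G_p(s)/(1 + K_p·G_p(s)) = 30.48/(s + 7.9 + 30.48) = 30.48/(s + 38.38).
The closed-loop pole is at s = −38.38.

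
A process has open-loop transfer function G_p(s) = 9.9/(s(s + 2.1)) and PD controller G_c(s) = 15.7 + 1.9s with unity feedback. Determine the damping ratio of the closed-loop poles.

Forward path: (15.7 + 1.9s)·9.9/(s(s+2.1)). The closed-loop characteristic equation is s² + (2.1 + 9.9·1.9)s + 9.9·15.7 = 0.
That is s² + 20.91s + 155.4 = 0, so ω_n = 12.47 rad/s and ζ = 20.91/(2·12.47) = 0.8386.

ζ = 0.839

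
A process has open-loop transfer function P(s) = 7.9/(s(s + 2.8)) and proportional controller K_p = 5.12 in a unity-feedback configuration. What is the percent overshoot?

The closed-loop denominator s² + 2.8s + 40.45 gives ω_n = √40.45 = 6.36 and ζ = 2.8/(2ω_n) = 0.2201.
%OS = 100·exp(−πζ/√(1−ζ²)) = 100·exp(−π·0.2201/√0.9515) = 49.2%.

49.2%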